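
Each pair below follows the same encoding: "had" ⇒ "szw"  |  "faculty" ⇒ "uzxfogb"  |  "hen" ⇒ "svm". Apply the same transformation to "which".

Letters are reflected about the middle of the alphabet (position → 25−position): Atbash.
Applying it to which: w↔d, h↔s, i↔r, c↔x, h↔s.

dsrxs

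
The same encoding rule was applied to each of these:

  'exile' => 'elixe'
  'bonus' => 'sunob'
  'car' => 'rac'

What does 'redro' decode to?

The output letters match the input read backwards: exile reversed is elixe. It's just the letters in reverse order.
Undoing it on redro: then reverse → order.

order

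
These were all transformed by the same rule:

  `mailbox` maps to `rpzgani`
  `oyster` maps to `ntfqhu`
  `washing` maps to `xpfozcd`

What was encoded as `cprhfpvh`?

Each letter's alphabet position (a=0..z=25) is mapped through 11·x+15 mod 26 — an affine cipher.
Decoding cprhfpvh: c(2)→19·(2−15)≡13=n; p(15)→19·(15−15)≡0=a; r(17)→19·(17−15)≡12=m; h(7)→19·(7−15)≡4=e; f(5)→19·(5−15)≡18=s; p(15)→19·(15−15)≡0=a; v(21)→19·(21−15)≡10=k; h(7)→19·(7−15)≡4=e (all mod 26).

namesake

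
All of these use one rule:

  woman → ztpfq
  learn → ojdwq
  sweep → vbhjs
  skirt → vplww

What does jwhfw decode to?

great

Shifts by position in woman: pos 0: w→z (+3), pos 1: o→t (+5), pos 2: m→p (+3), pos 3: a→f (+5) — repeating every 2. The shifts repeat in a cycle of length 2: positions 0,1,… shift by +3, +5, then the pattern repeats.
Decoding jwhfw: j−3=g, w−5=r, h−3=e, f−5=a, w−3=t.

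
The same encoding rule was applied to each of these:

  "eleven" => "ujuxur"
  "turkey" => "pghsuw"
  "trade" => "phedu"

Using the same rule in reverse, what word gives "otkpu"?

e(4)→u(20) and l(11)→j(9) fit y≡17x+4 (mod 26); the inverse of 17 mod 26 is 23. This is an affine cipher: with a=0,…,z=25, each position x becomes (17x+4) mod 26.
Reversing it on otkpu: o(14)→23·(14−4)≡22=w; t(19)→23·(19−4)≡7=h; k(10)→23·(10−4)≡8=i; p(15)→23·(15−4)≡19=t; u(20)→23·(20−4)≡4=e (all mod 26).

white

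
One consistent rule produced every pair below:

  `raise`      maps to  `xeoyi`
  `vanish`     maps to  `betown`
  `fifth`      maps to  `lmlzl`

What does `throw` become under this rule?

Shifts by position in raise: pos 0: r→x (+6), pos 1: a→e (+4), pos 2: i→o (+6), pos 3: s→y (+6), pos 4: e→i (+4) — repeating every 3. A repeating key of period 3 is used — shifts +6, +4, +6 over and over.
For throw: t+6=z, h+4=l, r+6=x, o+6=u, w+4=a.

zlxua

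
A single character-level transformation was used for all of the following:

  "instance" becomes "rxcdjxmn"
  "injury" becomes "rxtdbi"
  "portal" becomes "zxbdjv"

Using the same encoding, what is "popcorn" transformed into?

zxzmxbx

The shift depends on letter class: consonant n→x is +10, but vowel i→r is +9. Vowels shift forward by 9 and consonants shift forward by 10.
On popcorn: p(cons)+10=z, o(vowel)+9=x, p(cons)+10=z, c(cons)+10=m, o(vowel)+9=x, r(cons)+10=b, n(cons)+10=x.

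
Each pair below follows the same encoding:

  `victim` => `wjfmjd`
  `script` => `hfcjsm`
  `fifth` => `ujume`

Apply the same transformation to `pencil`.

v(21)→w(22) and i(8)→j(9) fit y≡5x+21 (mod 26); the inverse of 5 mod 26 is 21. Each letter's alphabet position (a=0..z=25) is mapped through 5·x+21 mod 26 — an affine cipher.
For pencil: p(15)→5·15+21≡18=s; e(4)→5·4+21≡15=p; n(13)→5·13+21≡8=i; c(2)→5·2+21≡5=f; i(8)→5·8+21≡9=j; l(11)→5·11+21≡24=y (all mod 26).

spifjy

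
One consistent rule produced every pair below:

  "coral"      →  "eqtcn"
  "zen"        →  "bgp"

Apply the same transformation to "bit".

Compare letters: c→e is +2, o→q is +2, r→t is +2 — a constant shift. This is a Caesar cipher with shift 2.
Applying it to bit: b+2=d, i+2=k, t+2=v.

dkv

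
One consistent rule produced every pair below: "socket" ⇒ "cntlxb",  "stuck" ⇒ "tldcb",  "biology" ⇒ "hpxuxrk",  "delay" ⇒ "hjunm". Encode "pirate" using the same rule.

ncjary

The output letters match the input read backwards, each shifted +9: socket reversed is tekcos. The word is reversed, then every letter is shifted forward by 9.
Applying it to pirate: reverse → etarip; then shift: e+9=n, t+9=c, a+9=j, r+9=a, i+9=r, p+9=y.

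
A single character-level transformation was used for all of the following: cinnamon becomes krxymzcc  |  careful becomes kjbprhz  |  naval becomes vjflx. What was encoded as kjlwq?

cable

In cinnamon: c→k is +8, i→r is +9, n→x is +10, n→y is +11 — the shift increases by 1 each position. Letter i (0-indexed) is shifted by i+8, so successive shifts are 8, 9, 10, ….
Decoding kjlwq: k−8=c, j−9=a, l−10=b, w−11=l, q−12=e.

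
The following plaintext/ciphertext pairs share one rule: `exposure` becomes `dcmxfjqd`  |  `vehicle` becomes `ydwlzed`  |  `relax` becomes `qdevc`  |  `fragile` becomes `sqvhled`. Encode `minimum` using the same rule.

e(4)→d(3) and x(23)→c(2) fit y≡15x+21 (mod 26); the inverse of 15 mod 26 is 7. Each letter's alphabet position (a=0..z=25) is mapped through 15·x+21 mod 26 — an affine cipher.
Applying it to minimum: m(12)→15·12+21≡19=t; i(8)→15·8+21≡11=l; n(13)→15·13+21≡8=i; i(8)→15·8+21≡11=l; m(12)→15·12+21≡19=t; u(20)→15·20+21≡9=j; m(12)→15·12+21≡19=t (all mod 26).

tliltjt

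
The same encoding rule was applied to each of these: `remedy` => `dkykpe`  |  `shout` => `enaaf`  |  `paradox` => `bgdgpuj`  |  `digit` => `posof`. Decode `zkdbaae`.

nervous

Shifts by position in remedy: pos 0: r→d (+12), pos 1: e→k (+6), pos 2: m→y (+12), pos 3: e→k (+6) — repeating every 2. The shifts repeat in a cycle of length 2: positions 0,1,… shift by +12, +6, then the pattern repeats.
Reversing it on zkdbaae: z−12=n, k−6=e, d−12=r, b−6=v, a−12=o, a−6=u, e−12=s.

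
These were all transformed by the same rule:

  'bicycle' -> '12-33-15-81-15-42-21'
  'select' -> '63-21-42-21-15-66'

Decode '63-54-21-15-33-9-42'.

The formula is n = 3×(alphabet index, a=1) + 6.
Undoing it on 63-54-21-15-33-9-42: 63→(63−6)÷3=19=s, 54→(54−6)÷3=16=p, 21→(21−6)÷3=5=e, 15→(15−6)÷3=3=c, 33→(33−6)÷3=9=i, 9→(9−6)÷3=1=a, 42→(42−6)÷3=12=l.

special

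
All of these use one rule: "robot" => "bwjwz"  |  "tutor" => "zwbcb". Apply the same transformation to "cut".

bck

The word is reversed, then every letter is shifted forward by 8.
For cut: reverse → tuc; then shift: t+8=b, u+8=c, c+8=k.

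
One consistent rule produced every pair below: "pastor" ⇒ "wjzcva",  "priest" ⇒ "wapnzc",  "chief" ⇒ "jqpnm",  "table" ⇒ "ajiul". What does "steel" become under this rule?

zclns

Shifts by position in pastor: pos 0: p→w (+7), pos 1: a→j (+9), pos 2: s→z (+7), pos 3: t→c (+9) — repeating every 2. The shifts repeat in a cycle of length 2: positions 0,1,… shift by +7, +9, then the pattern repeats.
For steel: s+7=z, t+9=c, e+7=l, e+9=n, l+7=s.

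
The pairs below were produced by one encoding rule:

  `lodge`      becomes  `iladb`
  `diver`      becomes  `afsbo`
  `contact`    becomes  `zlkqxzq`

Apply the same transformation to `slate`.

pixqb

Compare letters: l→i is +23, o→l is +23, d→a is +23 — a constant shift. Each letter is shifted forward by 23 in the alphabet (a Caesar shift of +23).
Applying it to slate: s+23=p, l+23=i, a+23=x, t+23=q, e+23=b.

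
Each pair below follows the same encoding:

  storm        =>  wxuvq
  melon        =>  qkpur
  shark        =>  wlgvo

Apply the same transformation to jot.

nux

The rule splits by letter class: vowels +6, consonants +4.
On jot: j(cons)+4=n, o(vowel)+6=u, t(cons)+4=x.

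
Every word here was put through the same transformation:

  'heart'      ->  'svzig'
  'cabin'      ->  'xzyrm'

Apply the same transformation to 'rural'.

ifizo

Each pair mirrors across the alphabet (h↔s, e↔v, a↔z): positions sum to 25. Letters are reflected about the middle of the alphabet (position → 25−position): Atbash.
Applying it to rural: r↔i, u↔f, r↔i, a↔z, l↔o.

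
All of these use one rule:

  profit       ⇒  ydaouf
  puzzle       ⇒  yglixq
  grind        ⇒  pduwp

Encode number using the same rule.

Shifts by position in profit: pos 0: p→y (+9), pos 1: r→d (+12), pos 2: o→a (+12), pos 3: f→o (+9), pos 4: i→u (+12), pos 5: t→f (+12) — repeating every 3. The shifts repeat in a cycle of length 3: positions 0,1,… shift by +9, +12, +12, then the pattern repeats.
On number: n+9=w, u+12=g, m+12=y, b+9=k, e+12=q, r+12=d.

wgykqd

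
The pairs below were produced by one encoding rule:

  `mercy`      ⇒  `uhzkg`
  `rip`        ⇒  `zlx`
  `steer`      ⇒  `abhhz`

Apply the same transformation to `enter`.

The shift depends on letter class: consonant m→u is +8, but vowel e→h is +3. Two shifts are in play — +3 for a/e/i/o/u, +8 for every other letter.
For enter: e(vowel)+3=h, n(cons)+8=v, t(cons)+8=b, e(vowel)+3=h, r(cons)+8=z.

hvbhz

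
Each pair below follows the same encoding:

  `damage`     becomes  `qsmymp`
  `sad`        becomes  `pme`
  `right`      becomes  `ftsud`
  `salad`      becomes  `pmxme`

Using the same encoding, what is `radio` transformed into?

aupmd

The output letters match the input read backwards, each shifted +12: damage reversed is egamad. The word is reversed, then every letter is shifted forward by 12.
Applying it to radio: reverse → oidar; then shift: o+12=a, i+12=u, d+12=p, a+12=m, r+12=d.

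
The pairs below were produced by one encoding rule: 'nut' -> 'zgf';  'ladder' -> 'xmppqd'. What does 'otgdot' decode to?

church

Compare letters: n→z is +12, u→g is +12, t→f is +12 — a constant shift. It's a constant shift of +12 (ROT12).
Reversing it on otgdot: o−12=c, t−12=h, g−12=u, d−12=r, o−12=c, t−12=h.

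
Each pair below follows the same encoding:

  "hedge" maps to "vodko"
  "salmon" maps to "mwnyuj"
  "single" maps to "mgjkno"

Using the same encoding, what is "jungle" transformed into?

h(7)→v(21) and e(4)→o(14) fit y≡11x+22 (mod 26); the inverse of 11 mod 26 is 19. Treating letters as 0–25, the rule is x ↦ 11x + 22 (mod 26).
For jungle: j(9)→11·9+22≡17=r; u(20)→11·20+22≡8=i; n(13)→11·13+22≡9=j; g(6)→11·6+22≡10=k; l(11)→11·11+22≡13=n; e(4)→11·4+22≡14=o (all mod 26).

rijkno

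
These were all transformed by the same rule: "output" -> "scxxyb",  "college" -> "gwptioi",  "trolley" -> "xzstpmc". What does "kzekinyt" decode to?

graceful

It's a Vigenère-style cipher with numeric key [4,8]: position i shifts by key[i mod 2].
Undoing it on kzekinyt: k−4=g, z−8=r, e−4=a, k−8=c, i−4=e, n−8=f, y−4=u, t−8=l.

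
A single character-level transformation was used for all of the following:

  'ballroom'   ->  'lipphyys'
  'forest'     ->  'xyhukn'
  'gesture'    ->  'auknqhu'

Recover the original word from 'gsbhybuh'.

improper

This is an affine cipher: with a=0,…,z=25, each position x becomes (3x+8) mod 26.
Decoding gsbhybuh: g(6)→9·(6−8)≡8=i; s(18)→9·(18−8)≡12=m; b(1)→9·(1−8)≡15=p; h(7)→9·(7−8)≡17=r; y(24)→9·(24−8)≡14=o; b(1)→9·(1−8)≡15=p; u(20)→9·(20−8)≡4=e; h(7)→9·(7−8)≡17=r (all mod 26).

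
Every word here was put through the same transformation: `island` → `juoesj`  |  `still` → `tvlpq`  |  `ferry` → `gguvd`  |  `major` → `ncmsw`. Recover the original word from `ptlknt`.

origin

The shift increases by 1 at each position, starting from +1: 1, 2, 3, ….
Undoing it on ptlknt: p−1=o, t−2=r, l−3=i, k−4=g, n−5=i, t−6=n.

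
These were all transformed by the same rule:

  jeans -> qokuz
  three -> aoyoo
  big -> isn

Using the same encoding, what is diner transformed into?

The shift depends on letter class: consonant j→q is +7, but vowel e→o is +10. Two shifts are in play — +10 for a/e/i/o/u, +7 for every other letter.
Applying it to diner: d(cons)+7=k, i(vowel)+10=s, n(cons)+7=u, e(vowel)+10=o, r(cons)+7=y.

ksuoy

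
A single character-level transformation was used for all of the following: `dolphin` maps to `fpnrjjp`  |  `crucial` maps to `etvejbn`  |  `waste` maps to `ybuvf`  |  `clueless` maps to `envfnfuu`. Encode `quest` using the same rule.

The shift depends on letter class: consonant d→f is +2, but vowel o→p is +1. Vowels shift forward by 1 and consonants shift forward by 2.
On quest: q(cons)+2=s, u(vowel)+1=v, e(vowel)+1=f, s(cons)+2=u, t(cons)+2=v.

svfuv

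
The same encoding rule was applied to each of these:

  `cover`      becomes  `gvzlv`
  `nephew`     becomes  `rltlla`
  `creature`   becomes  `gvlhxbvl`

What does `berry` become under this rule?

flvvc

The shift depends on letter class: consonant c→g is +4, but vowel o→v is +7. Two shifts are in play — +7 for a/e/i/o/u, +4 for every other letter.
On berry: b(cons)+4=f, e(vowel)+7=l, r(cons)+4=v, r(cons)+4=v, y(cons)+4=c.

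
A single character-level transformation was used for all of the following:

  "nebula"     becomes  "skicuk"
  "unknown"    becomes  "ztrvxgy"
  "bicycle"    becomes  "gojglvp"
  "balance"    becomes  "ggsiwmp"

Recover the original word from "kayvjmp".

Each letter shifts forward by (position + 5), i.e. 5, 6, 7, … — the shift grows by one for each successive letter.
Undoing it on kayvjmp: k−5=f, a−6=u, y−7=r, v−8=n, j−9=a, m−10=c, p−11=e.

furnace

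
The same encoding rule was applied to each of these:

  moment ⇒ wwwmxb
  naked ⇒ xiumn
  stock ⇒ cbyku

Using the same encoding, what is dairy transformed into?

niszi

Shifts by position in moment: pos 0: m→w (+10), pos 1: o→w (+8), pos 2: m→w (+10), pos 3: e→m (+8) — repeating every 2. It's a Vigenère-style cipher with numeric key [10,8]: position i shifts by key[i mod 2].
Applying it to dairy: d+10=n, a+8=i, i+10=s, r+8=z, y+10=i.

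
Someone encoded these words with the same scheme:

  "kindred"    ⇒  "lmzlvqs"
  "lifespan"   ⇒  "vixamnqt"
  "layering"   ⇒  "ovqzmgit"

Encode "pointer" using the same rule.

zmbvqwx

Two steps: reverse the string, then apply a Caesar shift of +8.
On pointer: reverse → retniop; then shift: r+8=z, e+8=m, t+8=b, n+8=v, i+8=q, o+8=w, p+8=x.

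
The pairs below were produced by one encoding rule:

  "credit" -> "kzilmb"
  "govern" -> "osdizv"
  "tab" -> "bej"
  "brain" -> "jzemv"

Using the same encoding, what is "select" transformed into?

aitikb

The shift depends on letter class: consonant c→k is +8, but vowel e→i is +4. The rule splits by letter class: vowels +4, consonants +8.
For select: s(cons)+8=a, e(vowel)+4=i, l(cons)+8=t, e(vowel)+4=i, c(cons)+8=k, t(cons)+8=b.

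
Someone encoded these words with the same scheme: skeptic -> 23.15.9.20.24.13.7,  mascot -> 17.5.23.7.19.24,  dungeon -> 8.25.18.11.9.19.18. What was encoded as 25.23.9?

use

Letters become their 1-based position plus 4 (so a→5, b→6, …).
Undoing it on 25.23.9: 25→(25−4)÷1=21=u, 23→(23−4)÷1=19=s, 9→(9−4)÷1=5=e.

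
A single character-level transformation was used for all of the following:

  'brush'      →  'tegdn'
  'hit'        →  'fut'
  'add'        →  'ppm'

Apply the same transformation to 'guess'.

eeqgs

Two steps: reverse the string, then apply a Caesar shift of +12.
For guess: reverse → sseug; then shift: s+12=e, s+12=e, e+12=q, u+12=g, g+12=s.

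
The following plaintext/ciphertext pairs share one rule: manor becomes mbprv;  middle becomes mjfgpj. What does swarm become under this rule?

sxcuq

Letter i (0-indexed) is shifted by i+0, so successive shifts are 0, 1, 2, ….
On swarm: s+0=s, w+1=x, a+2=c, r+3=u, m+4=q.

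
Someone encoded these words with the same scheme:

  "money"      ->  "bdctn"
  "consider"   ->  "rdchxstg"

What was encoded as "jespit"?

update

Compare letters: m→b is +15, o→d is +15, n→c is +15 — a constant shift. This is a Caesar cipher with shift 15.
Reversing it on jespit: j−15=u, e−15=p, s−15=d, p−15=a, i−15=t, t−15=e.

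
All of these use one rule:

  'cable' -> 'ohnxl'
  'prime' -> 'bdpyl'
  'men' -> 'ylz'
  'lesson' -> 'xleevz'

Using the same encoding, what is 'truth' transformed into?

Two shifts are in play — +7 for a/e/i/o/u, +12 for every other letter.
On truth: t(cons)+12=f, r(cons)+12=d, u(vowel)+7=b, t(cons)+12=f, h(cons)+12=t.

fdbft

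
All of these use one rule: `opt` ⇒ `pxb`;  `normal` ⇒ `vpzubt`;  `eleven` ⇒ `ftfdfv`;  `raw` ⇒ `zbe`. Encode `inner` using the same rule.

Two shifts are in play — +1 for a/e/i/o/u, +8 for every other letter.
For inner: i(vowel)+1=j, n(cons)+8=v, n(cons)+8=v, e(vowel)+1=f, r(cons)+8=z.

jvvfz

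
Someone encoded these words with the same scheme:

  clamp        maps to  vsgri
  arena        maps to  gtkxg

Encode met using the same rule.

zks

The output letters match the input read backwards, each shifted +6: clamp reversed is pmalc. Read the word backwards and shift each letter +6.
For met: reverse → tem; then shift: t+6=z, e+6=k, m+6=s.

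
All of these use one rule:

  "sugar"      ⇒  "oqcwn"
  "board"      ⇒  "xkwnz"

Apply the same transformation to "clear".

Every letter moves 22 places later in the alphabet, wrapping around z→a.
Applying it to clear: c+22=y, l+22=h, e+22=a, a+22=w, r+22=n.

yhawn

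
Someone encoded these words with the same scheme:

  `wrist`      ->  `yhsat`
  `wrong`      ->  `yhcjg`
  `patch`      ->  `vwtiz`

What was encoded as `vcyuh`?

power

w(22)→y(24) and r(17)→h(7) fit y≡19x+22 (mod 26); the inverse of 19 mod 26 is 11. Each letter's alphabet position (a=0..z=25) is mapped through 19·x+22 mod 26 — an affine cipher.
Undoing it on vcyuh: v(21)→11·(21−22)≡15=p; c(2)→11·(2−22)≡14=o; y(24)→11·(24−22)≡22=w; u(20)→11·(20−22)≡4=e; h(7)→11·(7−22)≡17=r (all mod 26).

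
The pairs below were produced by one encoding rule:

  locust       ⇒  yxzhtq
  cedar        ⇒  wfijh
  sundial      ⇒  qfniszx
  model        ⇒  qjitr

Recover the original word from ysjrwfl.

garment

The output letters match the input read backwards, each shifted +5: locust reversed is tsucol. Two steps: reverse the string, then apply a Caesar shift of +5.
Decoding ysjrwfl: shift back: y−5=t, s−5=n, j−5=e, r−5=m, w−5=r, f−5=a, l−5=g → tnemrag; then reverse → garment.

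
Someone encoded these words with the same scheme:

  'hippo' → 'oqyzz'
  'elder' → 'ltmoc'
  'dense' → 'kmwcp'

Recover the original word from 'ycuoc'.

ruler

The shift increases by 1 at each position, starting from +7: 7, 8, 9, ….
Decoding ycuoc: y−7=r, c−8=u, u−9=l, o−10=e, c−11=r.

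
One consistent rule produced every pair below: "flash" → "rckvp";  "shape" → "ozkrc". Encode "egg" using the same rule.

The output letters match the input read backwards, each shifted +10: flash reversed is hsalf. The word is reversed, then every letter is shifted forward by 10.
Applying it to egg: reverse → gge; then shift: g+10=q, g+10=q, e+10=o.

qqo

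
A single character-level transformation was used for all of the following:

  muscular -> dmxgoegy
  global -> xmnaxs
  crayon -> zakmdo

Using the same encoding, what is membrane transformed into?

The output letters match the input read backwards, each shifted +12: muscular reversed is ralucsum. Read the word backwards and shift each letter +12.
For membrane: reverse → enarbmem; then shift: e+12=q, n+12=z, a+12=m, r+12=d, b+12=n, m+12=y, e+12=q, m+12=y.

qzmdnyqy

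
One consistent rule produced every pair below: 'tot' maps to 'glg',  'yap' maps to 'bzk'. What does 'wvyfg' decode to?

debut

Each letter is replaced by its mirror in the alphabet: a↔z, b↔y, c↔x, and so on (the Atbash cipher).
Reversing it on wvyfg: w↔d, v↔e, y↔b, f↔u, g↔t.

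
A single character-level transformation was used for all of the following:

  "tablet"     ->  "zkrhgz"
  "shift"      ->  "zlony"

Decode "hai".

The output letters match the input read backwards, each shifted +6: tablet reversed is telbat. Read the word backwards and shift each letter +6.
Undoing it on hai: shift back: h−6=b, a−6=u, i−6=c → buc; then reverse → cub.

cub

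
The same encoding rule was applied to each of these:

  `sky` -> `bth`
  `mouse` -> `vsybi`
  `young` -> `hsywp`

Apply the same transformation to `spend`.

The shift depends on letter class: consonant s→b is +9, but vowel o→s is +4. Vowels shift forward by 4 and consonants shift forward by 9.
For spend: s(cons)+9=b, p(cons)+9=y, e(vowel)+4=i, n(cons)+9=w, d(cons)+9=m.

byiwm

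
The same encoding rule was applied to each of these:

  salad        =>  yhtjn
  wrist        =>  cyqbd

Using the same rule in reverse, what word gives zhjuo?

The shift increases by 1 at each position, starting from +6: 6, 7, 8, ….
Reversing it on zhjuo: z−6=t, h−7=a, j−8=b, u−9=l, o−10=e.

table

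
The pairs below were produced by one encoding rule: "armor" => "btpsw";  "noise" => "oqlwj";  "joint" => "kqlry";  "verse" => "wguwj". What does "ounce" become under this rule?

Letter i (0-indexed) is shifted by i+1, so successive shifts are 1, 2, 3, ….
For ounce: o+1=p, u+2=w, n+3=q, c+4=g, e+5=j.

pwqgj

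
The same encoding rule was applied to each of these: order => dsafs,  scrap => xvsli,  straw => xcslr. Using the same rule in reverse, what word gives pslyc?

grant

Each letter's alphabet position (a=0..z=25) is mapped through 5·x+11 mod 26 — an affine cipher.
Undoing it on pslyc: p(15)→21·(15−11)≡6=g; s(18)→21·(18−11)≡17=r; l(11)→21·(11−11)≡0=a; y(24)→21·(24−11)≡13=n; c(2)→21·(2−11)≡19=t (all mod 26).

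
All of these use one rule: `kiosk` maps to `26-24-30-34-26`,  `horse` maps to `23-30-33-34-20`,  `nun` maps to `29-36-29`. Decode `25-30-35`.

jot

k is letter #11 and maps to 26: an offset of 15. Each letter is replaced by its alphabet position (a=1..z=26) + 15.
Undoing it on 25-30-35: 25→(25−15)÷1=10=j, 30→(30−15)÷1=15=o, 35→(35−15)÷1=20=t.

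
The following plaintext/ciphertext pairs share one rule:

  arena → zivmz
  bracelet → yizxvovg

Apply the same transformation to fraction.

This is the alphabet-reversal cipher (Atbash): a becomes z, b becomes y, etc.
On fraction: f↔u, r↔i, a↔z, c↔x, t↔g, i↔r, o↔l, n↔m.

uizxgrlm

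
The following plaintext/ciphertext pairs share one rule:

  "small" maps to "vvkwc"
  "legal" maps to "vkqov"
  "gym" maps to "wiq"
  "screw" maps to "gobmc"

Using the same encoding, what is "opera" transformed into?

The output letters match the input read backwards, each shifted +10: small reversed is llams. Two steps: reverse the string, then apply a Caesar shift of +10.
On opera: reverse → arepo; then shift: a+10=k, r+10=b, e+10=o, p+10=z, o+10=y.

kbozy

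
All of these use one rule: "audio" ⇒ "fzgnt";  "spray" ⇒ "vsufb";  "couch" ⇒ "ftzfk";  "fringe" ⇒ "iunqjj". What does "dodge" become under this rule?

The shift depends on letter class: consonant d→g is +3, but vowel a→f is +5. Two shifts are in play — +5 for a/e/i/o/u, +3 for every other letter.
Applying it to dodge: d(cons)+3=g, o(vowel)+5=t, d(cons)+3=g, g(cons)+3=j, e(vowel)+5=j.

gtgjj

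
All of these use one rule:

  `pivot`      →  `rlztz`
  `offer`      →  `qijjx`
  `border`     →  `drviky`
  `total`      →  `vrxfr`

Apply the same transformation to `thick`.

vkmhq

In pivot: p→r is +2, i→l is +3, v→z is +4, o→t is +5 — the shift increases by 1 each position. Letter i (0-indexed) is shifted by i+2, so successive shifts are 2, 3, 4, ….
Applying it to thick: t+2=v, h+3=k, i+4=m, c+5=h, k+6=q.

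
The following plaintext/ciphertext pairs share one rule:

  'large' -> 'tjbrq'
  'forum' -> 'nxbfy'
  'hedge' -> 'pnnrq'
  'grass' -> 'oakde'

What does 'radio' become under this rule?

Letter i (0-indexed) is shifted by i+8, so successive shifts are 8, 9, 10, ….
Applying it to radio: r+8=z, a+9=j, d+10=n, i+11=t, o+12=a.

zjnta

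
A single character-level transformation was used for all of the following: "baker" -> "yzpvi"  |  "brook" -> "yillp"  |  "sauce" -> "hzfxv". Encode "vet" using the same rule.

evg

Each pair mirrors across the alphabet (b↔y, a↔z, k↔p): positions sum to 25. Each letter is replaced by its mirror in the alphabet: a↔z, b↔y, c↔x, and so on (the Atbash cipher).
Applying it to vet: v↔e, e↔v, t↔g.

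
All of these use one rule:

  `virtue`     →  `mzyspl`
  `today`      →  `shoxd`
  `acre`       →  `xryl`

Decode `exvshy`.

Treating letters as 0–25, the rule is x ↦ 23x + 23 (mod 26).
Undoing it on exvshy: e(4)→17·(4−23)≡15=p; x(23)→17·(23−23)≡0=a; v(21)→17·(21−23)≡18=s; s(18)→17·(18−23)≡19=t; h(7)→17·(7−23)≡14=o; y(24)→17·(24−23)≡17=r (all mod 26).

pastor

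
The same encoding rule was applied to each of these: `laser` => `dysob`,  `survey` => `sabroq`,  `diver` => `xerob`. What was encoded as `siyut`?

Each letter's alphabet position (a=0..z=25) is mapped through 17·x+24 mod 26 — an affine cipher.
Reversing it on siyut: s(18)→23·(18−24)≡18=s; i(8)→23·(8−24)≡22=w; y(24)→23·(24−24)≡0=a; u(20)→23·(20−24)≡12=m; t(19)→23·(19−24)≡15=p (all mod 26).

swamp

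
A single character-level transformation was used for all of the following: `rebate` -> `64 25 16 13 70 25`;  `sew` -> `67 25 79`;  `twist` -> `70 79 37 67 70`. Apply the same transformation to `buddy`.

16 73 22 22 85

r(#18)→64 and e(#5)→25: differences scale by 3, so n = 3·pos + 10. Each letter becomes 3×(its alphabet position, a=1..z=26) + 10.
For buddy: b=2→16, u=21→73, d=4→22, d=4→22, y=25→85.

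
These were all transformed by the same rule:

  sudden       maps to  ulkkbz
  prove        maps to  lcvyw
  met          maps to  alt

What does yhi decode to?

bar

The output letters match the input read backwards, each shifted +7: sudden reversed is neddus. The word is reversed, then every letter is shifted forward by 7.
Undoing it on yhi: shift back: y−7=r, h−7=a, i−7=b → rab; then reverse → bar.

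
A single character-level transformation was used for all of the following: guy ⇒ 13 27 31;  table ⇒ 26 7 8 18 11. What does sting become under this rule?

25 26 15 20 13

g is letter #7 and maps to 13: an offset of 6. The number is (letter's place in the alphabet, a=1) + 6.
For sting: s=19→25, t=20→26, i=9→15, n=14→20, g=7→13.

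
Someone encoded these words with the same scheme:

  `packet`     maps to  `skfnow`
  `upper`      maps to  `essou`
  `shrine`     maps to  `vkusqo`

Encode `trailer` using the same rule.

The shift depends on letter class: consonant p→s is +3, but vowel a→k is +10. Two shifts are in play — +10 for a/e/i/o/u, +3 for every other letter.
Applying it to trailer: t(cons)+3=w, r(cons)+3=u, a(vowel)+10=k, i(vowel)+10=s, l(cons)+3=o, e(vowel)+10=o, r(cons)+3=u.

wuksoou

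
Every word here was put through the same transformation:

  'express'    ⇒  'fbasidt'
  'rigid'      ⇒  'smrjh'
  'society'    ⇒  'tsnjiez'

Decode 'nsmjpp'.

mobile

Shifts by position in express: pos 0: e→f (+1), pos 1: x→b (+4), pos 2: p→a (+11), pos 3: r→s (+1), pos 4: e→i (+4), pos 5: s→d (+11) — repeating every 3. It's a Vigenère-style cipher with numeric key [1,4,11]: position i shifts by key[i mod 3].
Undoing it on nsmjpp: n−1=m, s−4=o, m−11=b, j−1=i, p−4=l, p−11=e.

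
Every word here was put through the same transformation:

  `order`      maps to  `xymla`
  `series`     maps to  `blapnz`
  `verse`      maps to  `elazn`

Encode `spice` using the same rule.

Shifts by position in order: pos 0: o→x (+9), pos 1: r→y (+7), pos 2: d→m (+9), pos 3: e→l (+7) — repeating every 2. It's a Vigenère-style cipher with numeric key [9,7]: position i shifts by key[i mod 2].
On spice: s+9=b, p+7=w, i+9=r, c+7=j, e+9=n.

bwrjn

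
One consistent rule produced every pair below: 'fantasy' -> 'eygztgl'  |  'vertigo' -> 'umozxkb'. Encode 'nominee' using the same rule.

kktosut

The word is reversed, then every letter is shifted forward by 6.
On nominee: reverse → eenimon; then shift: e+6=k, e+6=k, n+6=t, i+6=o, m+6=s, o+6=u, n+6=t.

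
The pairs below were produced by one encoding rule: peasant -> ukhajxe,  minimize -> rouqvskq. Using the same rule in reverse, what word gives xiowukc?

In peasant: p→u is +5, e→k is +6, a→h is +7, s→a is +8 — the shift increases by 1 each position. Letter i (0-indexed) is shifted by i+5, so successive shifts are 5, 6, 7, ….
Reversing it on xiowukc: x−5=s, i−6=c, o−7=h, w−8=o, u−9=l, k−10=a, c−11=r.

scholar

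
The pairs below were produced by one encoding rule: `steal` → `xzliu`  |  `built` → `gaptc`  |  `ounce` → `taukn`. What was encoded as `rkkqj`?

media

In steal: s→x is +5, t→z is +6, e→l is +7, a→i is +8 — the shift increases by 1 each position. The shift increases by 1 at each position, starting from +5: 5, 6, 7, ….
Reversing it on rkkqj: r−5=m, k−6=e, k−7=d, q−8=i, j−9=a.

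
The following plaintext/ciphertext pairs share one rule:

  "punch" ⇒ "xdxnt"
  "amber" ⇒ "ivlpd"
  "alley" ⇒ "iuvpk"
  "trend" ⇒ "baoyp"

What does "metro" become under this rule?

undca

In punch: p→x is +8, u→d is +9, n→x is +10, c→n is +11 — the shift increases by 1 each position. The shift increases by 1 at each position, starting from +8: 8, 9, 10, ….
On metro: m+8=u, e+9=n, t+10=d, r+11=c, o+12=a.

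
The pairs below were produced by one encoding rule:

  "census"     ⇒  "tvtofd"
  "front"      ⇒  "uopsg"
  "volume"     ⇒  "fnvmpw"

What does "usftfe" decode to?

desert

The output letters match the input read backwards, each shifted +1: census reversed is susnec. Two steps: reverse the string, then apply a Caesar shift of +1.
Undoing it on usftfe: shift back: u−1=t, s−1=r, f−1=e, t−1=s, f−1=e, e−1=d → tresed; then reverse → desert.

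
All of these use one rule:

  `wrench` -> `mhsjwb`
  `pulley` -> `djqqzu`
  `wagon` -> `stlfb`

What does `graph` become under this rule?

mufwl

The output letters match the input read backwards, each shifted +5: wrench reversed is hcnerw. The word is reversed, then every letter is shifted forward by 5.
Applying it to graph: reverse → hparg; then shift: h+5=m, p+5=u, a+5=f, r+5=w, g+5=l.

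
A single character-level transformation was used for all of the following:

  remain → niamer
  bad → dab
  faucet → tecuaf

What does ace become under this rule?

The output letters match the input read backwards: remain reversed is niamer. The word is simply reversed.
On ace: reverse → eca.

eca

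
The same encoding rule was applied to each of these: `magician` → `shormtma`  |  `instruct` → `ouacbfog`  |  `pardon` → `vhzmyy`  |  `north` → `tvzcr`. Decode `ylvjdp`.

In magician: m→s is +6, a→h is +7, g→o is +8, i→r is +9 — the shift increases by 1 each position. Each letter shifts forward by (position + 6), i.e. 6, 7, 8, … — the shift grows by one for each successive letter.
Decoding ylvjdp: y−6=s, l−7=e, v−8=n, j−9=a, d−10=t, p−11=e.

senate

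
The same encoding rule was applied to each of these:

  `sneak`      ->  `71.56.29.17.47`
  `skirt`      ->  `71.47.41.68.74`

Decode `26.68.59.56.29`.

drone

Each letter becomes 3×(its alphabet position, a=1..z=26) + 14.
Decoding 26.68.59.56.29: 26→(26−14)÷3=4=d, 68→(68−14)÷3=18=r, 59→(59−14)÷3=15=o, 56→(56−14)÷3=14=n, 29→(29−14)÷3=5=e.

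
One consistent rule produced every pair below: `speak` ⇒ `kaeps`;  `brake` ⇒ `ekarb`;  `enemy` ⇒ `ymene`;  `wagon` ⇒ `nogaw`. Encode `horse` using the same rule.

esroh

It's just the letters in reverse order.
Applying it to horse: reverse → esroh.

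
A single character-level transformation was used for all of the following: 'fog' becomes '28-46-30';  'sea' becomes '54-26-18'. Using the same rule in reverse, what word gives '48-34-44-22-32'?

f(#6)→28 and o(#15)→46: differences scale by 2, so n = 2·pos + 16. Each letter becomes 2×(its alphabet position, a=1..z=26) + 16.
Undoing it on 48-34-44-22-32: 48→(48−16)÷2=16=p, 34→(34−16)÷2=9=i, 44→(44−16)÷2=14=n, 22→(22−16)÷2=3=c, 32→(32−16)÷2=8=h.

pinch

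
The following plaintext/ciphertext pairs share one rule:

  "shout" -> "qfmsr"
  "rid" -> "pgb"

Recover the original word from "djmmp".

Compare letters: s→q is +24, h→f is +24, o→m is +24 — a constant shift. This is a Caesar cipher with shift 24.
Decoding djmmp: d−24=f, j−24=l, m−24=o, m−24=o, p−24=r.

floor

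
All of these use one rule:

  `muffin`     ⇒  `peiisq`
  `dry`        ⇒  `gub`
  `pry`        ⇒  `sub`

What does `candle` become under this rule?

The shift depends on letter class: consonant m→p is +3, but vowel u→e is +10. Vowels shift forward by 10 and consonants shift forward by 3.
Applying it to candle: c(cons)+3=f, a(vowel)+10=k, n(cons)+3=q, d(cons)+3=g, l(cons)+3=o, e(vowel)+10=o.

fkqgoo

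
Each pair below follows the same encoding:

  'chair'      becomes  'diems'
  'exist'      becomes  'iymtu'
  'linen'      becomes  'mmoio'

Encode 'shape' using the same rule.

tieqi

The shift depends on letter class: consonant c→d is +1, but vowel a→e is +4. Vowels shift forward by 4 and consonants shift forward by 1.
On shape: s(cons)+1=t, h(cons)+1=i, a(vowel)+4=e, p(cons)+1=q, e(vowel)+4=i.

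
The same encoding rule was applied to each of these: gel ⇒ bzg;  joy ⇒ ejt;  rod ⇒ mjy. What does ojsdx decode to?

Each letter is shifted forward by 21 in the alphabet (a Caesar shift of +21).
Reversing it on ojsdx: o−21=t, j−21=o, s−21=x, d−21=i, x−21=c.

toxic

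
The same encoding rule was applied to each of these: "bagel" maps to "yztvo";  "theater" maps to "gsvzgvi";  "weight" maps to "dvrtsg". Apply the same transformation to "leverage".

oveviztv

This is the alphabet-reversal cipher (Atbash): a becomes z, b becomes y, etc.
Applying it to leverage: l↔o, e↔v, v↔e, e↔v, r↔i, a↔z, g↔t, e↔v.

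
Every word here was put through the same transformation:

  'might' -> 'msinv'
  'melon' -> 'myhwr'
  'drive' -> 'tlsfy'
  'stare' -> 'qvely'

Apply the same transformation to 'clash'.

Treating letters as 0–25, the rule is x ↦ 5x + 4 (mod 26).
For clash: c(2)→5·2+4≡14=o; l(11)→5·11+4≡7=h; a(0)→5·0+4≡4=e; s(18)→5·18+4≡16=q; h(7)→5·7+4≡13=n (all mod 26).

oheqn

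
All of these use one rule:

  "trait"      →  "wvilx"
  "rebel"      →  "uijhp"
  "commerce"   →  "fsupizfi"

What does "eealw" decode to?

basis

Shifts by position in trait: pos 0: t→w (+3), pos 1: r→v (+4), pos 2: a→i (+8), pos 3: i→l (+3), pos 4: t→x (+4) — repeating every 3. A repeating key of period 3 is used — shifts +3, +4, +8 over and over.
Undoing it on eealw: e−3=b, e−4=a, a−8=s, l−3=i, w−4=s.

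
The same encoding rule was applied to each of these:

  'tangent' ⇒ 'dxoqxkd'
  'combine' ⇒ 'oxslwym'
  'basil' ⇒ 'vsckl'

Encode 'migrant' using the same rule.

The word is reversed, then every letter is shifted forward by 10.
On migrant: reverse → tnargim; then shift: t+10=d, n+10=x, a+10=k, r+10=b, g+10=q, i+10=s, m+10=w.

dxkbqsw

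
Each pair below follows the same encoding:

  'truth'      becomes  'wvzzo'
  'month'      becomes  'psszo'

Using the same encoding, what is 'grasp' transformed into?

jvfyw

In truth: t→w is +3, r→v is +4, u→z is +5, t→z is +6 — the shift increases by 1 each position. Each letter shifts forward by (position + 3), i.e. 3, 4, 5, … — the shift grows by one for each successive letter.
Applying it to grasp: g+3=j, r+4=v, a+5=f, s+6=y, p+7=w.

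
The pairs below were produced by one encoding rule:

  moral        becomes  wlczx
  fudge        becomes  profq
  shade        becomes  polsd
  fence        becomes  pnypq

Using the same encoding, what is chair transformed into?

The output letters match the input read backwards, each shifted +11: moral reversed is larom. The word is reversed, then every letter is shifted forward by 11.
Applying it to chair: reverse → riahc; then shift: r+11=c, i+11=t, a+11=l, h+11=s, c+11=n.

ctlsn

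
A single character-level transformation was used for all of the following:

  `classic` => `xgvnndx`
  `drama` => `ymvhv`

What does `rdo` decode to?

Compare letters: c→x is +21, l→g is +21, a→v is +21 — a constant shift. This is a Caesar cipher with shift 21.
Undoing it on rdo: r−21=w, d−21=i, o−21=t.

wit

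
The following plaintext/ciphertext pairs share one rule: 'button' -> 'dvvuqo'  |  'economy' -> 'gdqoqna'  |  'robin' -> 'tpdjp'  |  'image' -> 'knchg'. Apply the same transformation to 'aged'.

Shifts by position in button: pos 0: b→d (+2), pos 1: u→v (+1), pos 2: t→v (+2), pos 3: t→u (+1) — repeating every 2. It's a Vigenère-style cipher with numeric key [2,1]: position i shifts by key[i mod 2].
On aged: a+2=c, g+1=h, e+2=g, d+1=e.

chge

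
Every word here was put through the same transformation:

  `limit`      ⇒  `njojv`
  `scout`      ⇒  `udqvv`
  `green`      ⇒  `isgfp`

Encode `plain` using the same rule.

Shifts by position in limit: pos 0: l→n (+2), pos 1: i→j (+1), pos 2: m→o (+2), pos 3: i→j (+1) — repeating every 2. A repeating key of period 2 is used — shifts +2, +1 over and over.
Applying it to plain: p+2=r, l+1=m, a+2=c, i+1=j, n+2=p.

rmcjp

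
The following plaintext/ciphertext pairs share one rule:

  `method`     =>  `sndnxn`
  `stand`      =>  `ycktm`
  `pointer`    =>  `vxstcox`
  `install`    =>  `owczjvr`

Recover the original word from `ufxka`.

owner

Shifts by position in method: pos 0: m→s (+6), pos 1: e→n (+9), pos 2: t→d (+10), pos 3: h→n (+6), pos 4: o→x (+9), pos 5: d→n (+10) — repeating every 3. A repeating key of period 3 is used — shifts +6, +9, +10 over and over.
Decoding ufxka: u−6=o, f−9=w, x−10=n, k−6=e, a−9=r.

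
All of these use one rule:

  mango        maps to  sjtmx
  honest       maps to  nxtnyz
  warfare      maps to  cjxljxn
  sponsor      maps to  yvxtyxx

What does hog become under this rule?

nxm

Vowels shift forward by 9 and consonants shift forward by 6.
Applying it to hog: h(cons)+6=n, o(vowel)+9=x, g(cons)+6=m.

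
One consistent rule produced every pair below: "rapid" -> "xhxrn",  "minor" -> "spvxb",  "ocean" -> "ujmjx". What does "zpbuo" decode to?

title

In rapid: r→x is +6, a→h is +7, p→x is +8, i→r is +9 — the shift increases by 1 each position. Letter i (0-indexed) is shifted by i+6, so successive shifts are 6, 7, 8, ….
Reversing it on zpbuo: z−6=t, p−7=i, b−8=t, u−9=l, o−10=e.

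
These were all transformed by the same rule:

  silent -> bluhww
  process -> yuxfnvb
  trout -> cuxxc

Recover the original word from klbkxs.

The shifts repeat in a cycle of length 2: positions 0,1,… shift by +9, +3, then the pattern repeats.
Undoing it on klbkxs: k−9=b, l−3=i, b−9=s, k−3=h, x−9=o, s−3=p.

bishop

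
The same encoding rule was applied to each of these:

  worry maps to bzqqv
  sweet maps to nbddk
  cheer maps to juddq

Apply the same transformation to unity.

w(22)→b(1) and o(14)→z(25) fit y≡23x+15 (mod 26); the inverse of 23 mod 26 is 17. Treating letters as 0–25, the rule is x ↦ 23x + 15 (mod 26).
Applying it to unity: u(20)→23·20+15≡7=h; n(13)→23·13+15≡2=c; i(8)→23·8+15≡17=r; t(19)→23·19+15≡10=k; y(24)→23·24+15≡21=v (all mod 26).

hcrkv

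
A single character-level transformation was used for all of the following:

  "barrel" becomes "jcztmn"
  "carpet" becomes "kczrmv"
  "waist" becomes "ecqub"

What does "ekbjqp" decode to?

The shifts repeat in a cycle of length 2: positions 0,1,… shift by +8, +2, then the pattern repeats.
Undoing it on ekbjqp: e−8=w, k−2=i, b−8=t, j−2=h, q−8=i, p−2=n.

within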